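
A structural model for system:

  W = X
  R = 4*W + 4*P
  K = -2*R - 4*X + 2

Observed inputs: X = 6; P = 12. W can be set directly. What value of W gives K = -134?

W = 2

Intervening on W fixes its value directly, overriding its dependence on X.
Substituting into the R equation gives R = 4*W + 48.
So K = -8*W - 118.
Solve -8*W - 118 = -134: W = (-134 + 118) / -8 = 2.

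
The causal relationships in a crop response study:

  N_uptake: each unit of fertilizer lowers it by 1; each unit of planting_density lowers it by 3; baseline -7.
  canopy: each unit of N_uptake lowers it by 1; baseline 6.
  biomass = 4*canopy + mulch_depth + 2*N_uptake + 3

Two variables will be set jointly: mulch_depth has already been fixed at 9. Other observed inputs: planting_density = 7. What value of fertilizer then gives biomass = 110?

fertilizer = 9

With mulch_depth held at 9:
Substituting into the N_uptake equation gives N_uptake = -fertilizer - 28.
So canopy = fertilizer + 34.
So biomass = 2*fertilizer + 92.
Solve 2*fertilizer + 92 = 110: fertilizer = (110 - 92) / 2 = 9.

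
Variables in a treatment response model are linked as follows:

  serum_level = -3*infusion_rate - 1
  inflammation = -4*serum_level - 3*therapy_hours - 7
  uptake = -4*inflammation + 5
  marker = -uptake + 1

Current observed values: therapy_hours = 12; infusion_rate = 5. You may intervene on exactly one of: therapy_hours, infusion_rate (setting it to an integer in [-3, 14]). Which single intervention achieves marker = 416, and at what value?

set infusion_rate = 12

Intervening on therapy_hours: marker = -12*therapy_hours + 224. Reaching 416 requires therapy_hours = -16, outside [-3, 14].
Intervening on infusion_rate: with other inputs at their observed values, marker = 48*infusion_rate - 160. Solving for 416 gives infusion_rate = 12, within [-3, 14].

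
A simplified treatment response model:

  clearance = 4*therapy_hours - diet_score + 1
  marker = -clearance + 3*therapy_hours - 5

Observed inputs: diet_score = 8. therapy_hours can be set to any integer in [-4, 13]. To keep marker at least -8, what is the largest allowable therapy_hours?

therapy_hours = 10

Substituting into the clearance equation gives clearance = 4*therapy_hours - 7.
marker becomes -therapy_hours + 2.
Require -therapy_hours + 2 ≥ -8, so therapy_hours ≤ 10.
The largest integer in [-4, 13] satisfying this is 10.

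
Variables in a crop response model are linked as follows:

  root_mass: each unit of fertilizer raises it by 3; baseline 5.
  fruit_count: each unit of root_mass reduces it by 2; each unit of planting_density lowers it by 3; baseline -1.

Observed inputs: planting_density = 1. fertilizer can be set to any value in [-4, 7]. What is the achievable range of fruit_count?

Substituting into the fruit_count equation gives fruit_count = -6*fertilizer - 14.
Linear in fertilizer, so extremes are at the endpoints: fertilizer = -4 gives fruit_count = 10; fertilizer = 7 gives fruit_count = -56.

-56 to 10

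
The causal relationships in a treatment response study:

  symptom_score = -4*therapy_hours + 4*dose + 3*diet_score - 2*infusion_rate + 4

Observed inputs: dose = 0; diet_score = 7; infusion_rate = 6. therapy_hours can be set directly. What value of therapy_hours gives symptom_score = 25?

therapy_hours = -3

Substituting into the symptom_score equation gives symptom_score = -4*therapy_hours + 13.
Solve -4*therapy_hours + 13 = 25: therapy_hours = (25 - 13) / -4 = -3.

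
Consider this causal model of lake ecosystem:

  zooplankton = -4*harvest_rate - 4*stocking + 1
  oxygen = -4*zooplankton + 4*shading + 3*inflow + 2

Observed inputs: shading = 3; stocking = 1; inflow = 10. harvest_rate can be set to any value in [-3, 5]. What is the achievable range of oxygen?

Substituting into the zooplankton equation gives zooplankton = -4*harvest_rate - 3.
Substituting into the oxygen equation gives oxygen = 16*harvest_rate + 56.
Linear in harvest_rate, so extremes are at the endpoints: harvest_rate = -3 gives oxygen = 8; harvest_rate = 5 gives oxygen = 136.

8 to 136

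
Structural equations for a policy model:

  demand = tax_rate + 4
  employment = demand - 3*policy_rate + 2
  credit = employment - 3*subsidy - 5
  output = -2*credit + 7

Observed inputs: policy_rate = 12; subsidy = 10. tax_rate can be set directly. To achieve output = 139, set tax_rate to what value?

tax_rate = -1

Substituting into the employment equation gives employment = tax_rate - 30.
credit becomes tax_rate - 65.
Substituting into the output equation gives output = -2*tax_rate + 137.
Solve -2*tax_rate + 137 = 139: tax_rate = (139 - 137) / -2 = -1.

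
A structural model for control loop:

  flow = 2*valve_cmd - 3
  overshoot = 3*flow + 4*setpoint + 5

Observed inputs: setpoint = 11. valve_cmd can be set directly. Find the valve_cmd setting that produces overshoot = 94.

Substituting into the overshoot equation gives overshoot = 6*valve_cmd + 40.
Solve 6*valve_cmd + 40 = 94: valve_cmd = (94 - 40) / 6 = 9.

valve_cmd = 9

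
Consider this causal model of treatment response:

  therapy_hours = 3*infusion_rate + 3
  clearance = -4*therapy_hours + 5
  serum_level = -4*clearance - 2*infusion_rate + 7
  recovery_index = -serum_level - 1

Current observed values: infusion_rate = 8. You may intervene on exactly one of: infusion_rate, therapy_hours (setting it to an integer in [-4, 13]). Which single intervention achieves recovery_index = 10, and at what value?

set infusion_rate = -1

Intervening on infusion_rate: with other inputs at their observed values, recovery_index = -46*infusion_rate - 36. Solving for 10 gives infusion_rate = -1, within [-4, 13].
Intervening on therapy_hours: recovery_index = -16*therapy_hours + 28. Reaching 10 requires therapy_hours = 9/8, not an integer.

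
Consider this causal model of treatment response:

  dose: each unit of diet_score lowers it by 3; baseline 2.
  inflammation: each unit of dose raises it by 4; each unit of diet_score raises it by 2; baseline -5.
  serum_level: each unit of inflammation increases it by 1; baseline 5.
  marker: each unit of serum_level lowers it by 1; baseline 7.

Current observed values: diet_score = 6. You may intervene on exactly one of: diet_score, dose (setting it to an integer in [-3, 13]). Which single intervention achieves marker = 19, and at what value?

set diet_score = 2

Intervening on diet_score: with other inputs at their observed values, marker = 10*diet_score - 1. Solving for 19 gives diet_score = 2, within [-3, 13].
Intervening on dose: marker = -4*dose - 5. Reaching 19 requires dose = -6, outside [-3, 13].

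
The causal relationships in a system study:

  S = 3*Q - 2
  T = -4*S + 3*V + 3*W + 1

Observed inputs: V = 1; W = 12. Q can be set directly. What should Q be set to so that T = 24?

Substituting into the T equation gives T = -12*Q + 48.
Solve -12*Q + 48 = 24: Q = (24 - 48) / -12 = 2.

Q = 2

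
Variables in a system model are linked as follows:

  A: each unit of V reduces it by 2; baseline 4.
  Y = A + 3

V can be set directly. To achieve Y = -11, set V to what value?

Substituting into the Y equation gives Y = -2*V + 7.
Solve -2*V + 7 = -11: V = (-11 - 7) / -2 = 9.

V = 9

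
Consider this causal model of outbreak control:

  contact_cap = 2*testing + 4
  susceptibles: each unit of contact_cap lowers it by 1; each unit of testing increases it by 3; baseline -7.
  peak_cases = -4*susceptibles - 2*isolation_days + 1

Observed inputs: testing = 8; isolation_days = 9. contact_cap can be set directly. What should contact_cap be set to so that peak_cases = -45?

contact_cap = 10

Intervening on contact_cap fixes its value directly, overriding its dependence on testing.
Substituting into the susceptibles equation gives susceptibles = -contact_cap + 17.
So peak_cases = 4*contact_cap - 85.
Solve 4*contact_cap - 85 = -45: contact_cap = (-45 + 85) / 4 = 10.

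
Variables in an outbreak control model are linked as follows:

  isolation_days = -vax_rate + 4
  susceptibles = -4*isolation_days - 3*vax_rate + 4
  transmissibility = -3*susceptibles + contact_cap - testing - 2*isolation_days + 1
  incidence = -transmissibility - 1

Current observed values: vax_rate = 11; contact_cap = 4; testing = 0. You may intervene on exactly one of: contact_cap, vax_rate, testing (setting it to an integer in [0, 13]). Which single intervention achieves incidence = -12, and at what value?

set testing = 11

Intervening on contact_cap: incidence = -contact_cap - 19. Reaching -12 requires contact_cap = -7, outside [0, 13].
Intervening on vax_rate: incidence = vax_rate - 34. Reaching -12 requires vax_rate = 22, outside [0, 13].
Intervening on testing: with other inputs at their observed values, incidence = testing - 23. Solving for -12 gives testing = 11, within [0, 13].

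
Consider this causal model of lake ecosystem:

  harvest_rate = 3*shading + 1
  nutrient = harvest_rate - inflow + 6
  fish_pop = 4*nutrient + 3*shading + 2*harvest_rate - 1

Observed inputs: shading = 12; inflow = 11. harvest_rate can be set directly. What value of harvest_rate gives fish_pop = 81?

Intervening on harvest_rate fixes its value directly, overriding its dependence on shading.
Substituting into the nutrient equation gives nutrient = harvest_rate - 5.
Substituting into the fish_pop equation gives fish_pop = 6*harvest_rate + 15.
Solve 6*harvest_rate + 15 = 81: harvest_rate = (81 - 15) / 6 = 11.

harvest_rate = 11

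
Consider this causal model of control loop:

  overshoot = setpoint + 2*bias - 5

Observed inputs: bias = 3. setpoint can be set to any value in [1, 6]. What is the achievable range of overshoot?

2 to 7

Substituting into the overshoot equation gives overshoot = setpoint + 1.
Linear in setpoint, so extremes are at the endpoints: setpoint = 1 gives overshoot = 2; setpoint = 6 gives overshoot = 7.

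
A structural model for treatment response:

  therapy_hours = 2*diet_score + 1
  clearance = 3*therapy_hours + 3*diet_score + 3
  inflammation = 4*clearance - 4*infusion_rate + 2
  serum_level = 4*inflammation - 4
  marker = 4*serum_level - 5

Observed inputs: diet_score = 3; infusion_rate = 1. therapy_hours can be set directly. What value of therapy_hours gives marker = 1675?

Intervening on therapy_hours fixes its value directly, overriding its dependence on diet_score.
Substituting into the clearance equation gives clearance = 3*therapy_hours + 12.
This gives inflammation = 12*therapy_hours + 46.
Substituting into the serum_level equation gives serum_level = 48*therapy_hours + 180.
marker becomes 192*therapy_hours + 715.
Solve 192*therapy_hours + 715 = 1675: therapy_hours = (1675 - 715) / 192 = 5.

therapy_hours = 5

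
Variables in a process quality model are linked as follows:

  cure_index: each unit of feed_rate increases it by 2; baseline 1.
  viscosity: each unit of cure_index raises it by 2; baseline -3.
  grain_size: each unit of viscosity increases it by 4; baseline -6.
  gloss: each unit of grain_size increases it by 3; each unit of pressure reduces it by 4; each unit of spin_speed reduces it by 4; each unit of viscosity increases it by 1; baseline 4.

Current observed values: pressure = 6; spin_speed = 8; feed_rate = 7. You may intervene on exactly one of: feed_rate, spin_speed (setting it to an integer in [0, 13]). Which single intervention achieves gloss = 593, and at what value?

set feed_rate = 13

Intervening on feed_rate: with other inputs at their observed values, gloss = 52*feed_rate - 83. Solving for 593 gives feed_rate = 13, within [0, 13].
Intervening on spin_speed: gloss = -4*spin_speed + 313. Reaching 593 requires spin_speed = -70, outside [0, 13].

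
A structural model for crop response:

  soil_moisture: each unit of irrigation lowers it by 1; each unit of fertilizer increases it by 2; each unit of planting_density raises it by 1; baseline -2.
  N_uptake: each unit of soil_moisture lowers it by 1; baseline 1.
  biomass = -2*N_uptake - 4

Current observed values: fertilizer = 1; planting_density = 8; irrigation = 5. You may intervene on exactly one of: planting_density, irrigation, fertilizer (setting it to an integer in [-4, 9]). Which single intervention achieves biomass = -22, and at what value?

set planting_density = -3

Intervening on planting_density: with other inputs at their observed values, biomass = 2*planting_density - 16. Solving for -22 gives planting_density = -3, within [-4, 9].
Intervening on irrigation: biomass = -2*irrigation + 10. Reaching -22 requires irrigation = 16, outside [-4, 9].
Intervening on fertilizer: biomass = 4*fertilizer - 4. Reaching -22 requires fertilizer = -9/2, not an integer.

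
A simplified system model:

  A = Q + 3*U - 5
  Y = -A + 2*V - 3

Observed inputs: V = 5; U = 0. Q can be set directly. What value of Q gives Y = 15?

Q = -3

Substituting into the A equation gives A = Q - 5.
This gives Y = -Q + 12.
Solve -Q + 12 = 15: Q = (15 - 12) / -1 = -3.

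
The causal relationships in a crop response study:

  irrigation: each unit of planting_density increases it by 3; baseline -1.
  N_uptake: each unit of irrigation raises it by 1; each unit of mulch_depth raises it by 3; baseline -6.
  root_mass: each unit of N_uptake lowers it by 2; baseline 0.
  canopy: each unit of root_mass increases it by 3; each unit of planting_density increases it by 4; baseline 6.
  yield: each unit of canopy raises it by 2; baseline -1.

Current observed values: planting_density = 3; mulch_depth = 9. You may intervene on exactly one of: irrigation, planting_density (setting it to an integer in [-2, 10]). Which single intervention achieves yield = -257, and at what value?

set planting_density = 1

Intervening on irrigation: yield = -12*irrigation - 217. Reaching -257 requires irrigation = 10/3, not an integer.
Intervening on planting_density: with other inputs at their observed values, yield = -28*planting_density - 229. Solving for -257 gives planting_density = 1, within [-2, 10].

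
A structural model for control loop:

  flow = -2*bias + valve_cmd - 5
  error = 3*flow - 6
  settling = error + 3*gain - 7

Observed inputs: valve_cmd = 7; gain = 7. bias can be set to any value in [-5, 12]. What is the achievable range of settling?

Substituting into the flow equation gives flow = -2*bias + 2.
This gives error = -6*bias.
Substituting into the settling equation gives settling = -6*bias + 14.
Linear in bias, so extremes are at the endpoints: bias = -5 gives settling = 44; bias = 12 gives settling = -58.

-58 to 44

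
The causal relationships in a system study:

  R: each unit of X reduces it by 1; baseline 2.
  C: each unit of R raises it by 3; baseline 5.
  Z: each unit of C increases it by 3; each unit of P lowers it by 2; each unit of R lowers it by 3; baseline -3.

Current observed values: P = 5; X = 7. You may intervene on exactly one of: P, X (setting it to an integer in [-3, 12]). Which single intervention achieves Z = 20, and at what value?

Intervening on P: Z = -2*P - 18. Reaching 20 requires P = -19, outside [-3, 12].
Intervening on X: with other inputs at their observed values, Z = -6*X + 14. Solving for 20 gives X = -1, within [-3, 12].

set X = -1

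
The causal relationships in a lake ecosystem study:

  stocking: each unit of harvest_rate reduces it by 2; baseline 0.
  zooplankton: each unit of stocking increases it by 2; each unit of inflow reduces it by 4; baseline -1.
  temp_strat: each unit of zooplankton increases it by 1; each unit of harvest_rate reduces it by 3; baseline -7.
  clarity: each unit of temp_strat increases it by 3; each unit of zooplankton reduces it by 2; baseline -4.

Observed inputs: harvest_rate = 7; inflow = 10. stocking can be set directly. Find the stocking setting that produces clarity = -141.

stocking = -6

Intervening on stocking fixes its value directly, overriding its dependence on harvest_rate.
Substituting into the zooplankton equation gives zooplankton = 2*stocking - 41.
So temp_strat = 2*stocking - 69.
Substituting into the clarity equation gives clarity = 2*stocking - 129.
Solve 2*stocking - 129 = -141: stocking = (-141 + 129) / 2 = -6.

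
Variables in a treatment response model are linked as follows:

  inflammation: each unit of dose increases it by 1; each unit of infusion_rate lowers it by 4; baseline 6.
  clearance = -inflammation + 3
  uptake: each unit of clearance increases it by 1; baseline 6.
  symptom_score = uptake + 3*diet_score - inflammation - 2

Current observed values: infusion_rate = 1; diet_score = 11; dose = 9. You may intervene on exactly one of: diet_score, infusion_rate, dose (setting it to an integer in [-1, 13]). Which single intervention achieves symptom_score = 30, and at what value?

set dose = 3

Intervening on diet_score: symptom_score = 3*diet_score - 15. Reaching 30 requires diet_score = 15, outside [-1, 13].
Intervening on infusion_rate: symptom_score = 8*infusion_rate + 10. Reaching 30 requires infusion_rate = 5/2, not an integer.
Intervening on dose: with other inputs at their observed values, symptom_score = -2*dose + 36. Solving for 30 gives dose = 3, within [-1, 13].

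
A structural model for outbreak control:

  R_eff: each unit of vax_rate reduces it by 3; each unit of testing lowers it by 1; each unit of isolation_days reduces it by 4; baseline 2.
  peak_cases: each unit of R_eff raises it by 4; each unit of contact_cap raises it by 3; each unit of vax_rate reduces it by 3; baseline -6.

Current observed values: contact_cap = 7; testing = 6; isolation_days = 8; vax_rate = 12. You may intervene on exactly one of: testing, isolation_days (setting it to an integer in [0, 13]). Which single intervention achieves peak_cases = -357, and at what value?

set isolation_days = 11

Intervening on testing: peak_cases = -4*testing - 285. Reaching -357 requires testing = 18, outside [0, 13].
Intervening on isolation_days: with other inputs at their observed values, peak_cases = -16*isolation_days - 181. Solving for -357 gives isolation_days = 11, within [0, 13].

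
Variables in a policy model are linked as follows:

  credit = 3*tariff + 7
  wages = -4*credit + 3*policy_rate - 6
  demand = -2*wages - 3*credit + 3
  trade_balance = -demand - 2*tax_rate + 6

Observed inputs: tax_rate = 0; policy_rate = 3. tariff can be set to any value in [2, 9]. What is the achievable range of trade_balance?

Substituting into the wages equation gives wages = -12*tariff - 25.
Substituting into the demand equation gives demand = 15*tariff + 32.
Substituting into the trade_balance equation gives trade_balance = -15*tariff - 26.
Linear in tariff, so extremes are at the endpoints: tariff = 2 gives trade_balance = -56; tariff = 9 gives trade_balance = -161.

-161 to -56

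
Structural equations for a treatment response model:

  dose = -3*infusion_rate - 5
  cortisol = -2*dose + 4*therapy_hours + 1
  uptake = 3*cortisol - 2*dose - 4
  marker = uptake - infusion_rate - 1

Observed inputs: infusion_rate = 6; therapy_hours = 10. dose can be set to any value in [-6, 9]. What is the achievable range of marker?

Intervening on dose fixes its value directly, overriding its dependence on infusion_rate.
Substituting into the cortisol equation gives cortisol = -2*dose + 41.
So uptake = -8*dose + 119.
Substituting into the marker equation gives marker = -8*dose + 112.
Linear in dose, so extremes are at the endpoints: dose = -6 gives marker = 160; dose = 9 gives marker = 40.

40 to 160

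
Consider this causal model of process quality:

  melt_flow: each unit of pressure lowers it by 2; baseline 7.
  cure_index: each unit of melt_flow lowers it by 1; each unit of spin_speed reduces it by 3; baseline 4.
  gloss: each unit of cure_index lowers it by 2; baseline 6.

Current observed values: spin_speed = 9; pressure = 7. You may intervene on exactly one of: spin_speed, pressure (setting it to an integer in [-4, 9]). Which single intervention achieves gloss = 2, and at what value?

Intervening on spin_speed: with other inputs at their observed values, gloss = 6*spin_speed - 16. Solving for 2 gives spin_speed = 3, within [-4, 9].
Intervening on pressure: gloss = -4*pressure + 66. Reaching 2 requires pressure = 16, outside [-4, 9].

set spin_speed = 3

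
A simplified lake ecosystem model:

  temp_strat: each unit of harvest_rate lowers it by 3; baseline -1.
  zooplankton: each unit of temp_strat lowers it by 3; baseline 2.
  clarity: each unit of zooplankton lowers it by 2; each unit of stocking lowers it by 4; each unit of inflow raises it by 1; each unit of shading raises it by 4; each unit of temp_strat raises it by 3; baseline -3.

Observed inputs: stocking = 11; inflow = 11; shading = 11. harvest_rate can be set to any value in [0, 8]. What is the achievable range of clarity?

-221 to -5

Substituting into the zooplankton equation gives zooplankton = 9*harvest_rate + 5.
Substituting into the clarity equation gives clarity = -27*harvest_rate - 5.
Linear in harvest_rate, so extremes are at the endpoints: harvest_rate = 0 gives clarity = -5; harvest_rate = 8 gives clarity = -221.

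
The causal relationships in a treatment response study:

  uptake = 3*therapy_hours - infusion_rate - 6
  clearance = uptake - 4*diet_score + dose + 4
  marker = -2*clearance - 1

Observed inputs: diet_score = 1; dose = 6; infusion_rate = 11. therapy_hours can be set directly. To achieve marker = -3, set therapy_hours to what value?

therapy_hours = 4

Substituting into the uptake equation gives uptake = 3*therapy_hours - 17.
clearance becomes 3*therapy_hours - 11.
Substituting into the marker equation gives marker = -6*therapy_hours + 21.
Solve -6*therapy_hours + 21 = -3: therapy_hours = (-3 - 21) / -6 = 4.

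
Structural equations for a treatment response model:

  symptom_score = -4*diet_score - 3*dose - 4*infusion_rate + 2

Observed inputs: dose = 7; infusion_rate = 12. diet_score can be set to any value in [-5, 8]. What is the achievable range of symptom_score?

Substituting into the symptom_score equation gives symptom_score = -4*diet_score - 67.
Linear in diet_score, so extremes are at the endpoints: diet_score = -5 gives symptom_score = -47; diet_score = 8 gives symptom_score = -99.

-99 to -47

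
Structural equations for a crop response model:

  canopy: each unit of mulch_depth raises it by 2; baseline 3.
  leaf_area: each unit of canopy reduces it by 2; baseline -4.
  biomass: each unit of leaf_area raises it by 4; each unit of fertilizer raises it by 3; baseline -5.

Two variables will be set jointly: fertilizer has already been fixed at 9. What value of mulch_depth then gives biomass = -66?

With fertilizer held at 9:
Substituting into the leaf_area equation gives leaf_area = -4*mulch_depth - 10.
This gives biomass = -16*mulch_depth - 18.
Solve -16*mulch_depth - 18 = -66: mulch_depth = (-66 + 18) / -16 = 3.

mulch_depth = 3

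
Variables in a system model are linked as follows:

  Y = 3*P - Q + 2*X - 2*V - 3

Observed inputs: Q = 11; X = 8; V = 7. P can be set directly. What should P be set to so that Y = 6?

Substituting into the Y equation gives Y = 3*P - 12.
Solve 3*P - 12 = 6: P = (6 + 12) / 3 = 6.

P = 6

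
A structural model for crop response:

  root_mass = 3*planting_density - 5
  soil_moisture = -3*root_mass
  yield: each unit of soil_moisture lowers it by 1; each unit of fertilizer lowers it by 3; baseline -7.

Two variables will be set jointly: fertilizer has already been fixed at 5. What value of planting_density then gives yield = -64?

planting_density = -3

With fertilizer held at 5:
Substituting into the soil_moisture equation gives soil_moisture = -9*planting_density + 15.
So yield = 9*planting_density - 37.
Solve 9*planting_density - 37 = -64: planting_density = (-64 + 37) / 9 = -3.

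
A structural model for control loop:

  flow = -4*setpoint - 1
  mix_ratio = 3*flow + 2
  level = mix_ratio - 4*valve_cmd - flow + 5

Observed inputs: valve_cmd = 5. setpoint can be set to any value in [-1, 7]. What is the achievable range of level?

Substituting into the mix_ratio equation gives mix_ratio = -12*setpoint - 1.
So level = -8*setpoint - 15.
Linear in setpoint, so extremes are at the endpoints: setpoint = -1 gives level = -7; setpoint = 7 gives level = -71.

-71 to -7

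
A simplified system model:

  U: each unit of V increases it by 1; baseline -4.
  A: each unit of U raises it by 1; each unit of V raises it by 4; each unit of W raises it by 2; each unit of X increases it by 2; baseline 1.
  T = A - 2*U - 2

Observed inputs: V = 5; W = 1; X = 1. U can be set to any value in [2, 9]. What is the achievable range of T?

Intervening on U fixes its value directly, overriding its dependence on V.
Substituting into the A equation gives A = U + 25.
So T = -U + 23.
Linear in U, so extremes are at the endpoints: U = 2 gives T = 21; U = 9 gives T = 14.

14 to 21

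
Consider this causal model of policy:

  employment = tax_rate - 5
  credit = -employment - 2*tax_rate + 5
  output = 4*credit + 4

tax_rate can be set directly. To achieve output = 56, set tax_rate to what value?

tax_rate = -1

Substituting into the credit equation gives credit = -3*tax_rate + 10.
This gives output = -12*tax_rate + 44.
Solve -12*tax_rate + 44 = 56: tax_rate = (56 - 44) / -12 = -1.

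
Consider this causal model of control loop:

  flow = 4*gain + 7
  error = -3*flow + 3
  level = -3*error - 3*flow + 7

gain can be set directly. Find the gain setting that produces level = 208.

gain = 7

Substituting into the error equation gives error = -12*gain - 18.
level becomes 24*gain + 40.
Solve 24*gain + 40 = 208: gain = (208 - 40) / 24 = 7.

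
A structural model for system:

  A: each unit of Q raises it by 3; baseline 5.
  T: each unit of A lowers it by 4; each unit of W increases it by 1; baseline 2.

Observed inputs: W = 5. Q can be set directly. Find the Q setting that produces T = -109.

Substituting into the T equation gives T = -12*Q - 13.
Solve -12*Q - 13 = -109: Q = (-109 + 13) / -12 = 8.

Q = 8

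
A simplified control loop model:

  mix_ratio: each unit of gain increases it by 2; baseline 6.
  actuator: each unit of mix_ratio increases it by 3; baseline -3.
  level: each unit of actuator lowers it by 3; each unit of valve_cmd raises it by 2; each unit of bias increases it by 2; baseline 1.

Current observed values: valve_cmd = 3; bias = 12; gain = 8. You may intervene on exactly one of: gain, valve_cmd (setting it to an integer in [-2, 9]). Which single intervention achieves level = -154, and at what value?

Intervening on gain: level = -18*gain - 14. Reaching -154 requires gain = 70/9, not an integer.
Intervening on valve_cmd: with other inputs at their observed values, level = 2*valve_cmd - 164. Solving for -154 gives valve_cmd = 5, within [-2, 9].

set valve_cmd = 5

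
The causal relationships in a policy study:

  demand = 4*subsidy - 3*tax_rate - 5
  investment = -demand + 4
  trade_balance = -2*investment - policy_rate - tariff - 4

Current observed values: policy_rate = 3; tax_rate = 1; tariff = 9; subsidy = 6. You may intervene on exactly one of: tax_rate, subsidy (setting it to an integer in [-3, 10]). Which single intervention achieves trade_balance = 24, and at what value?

set subsidy = 8

Intervening on tax_rate: trade_balance = -6*tax_rate + 14. Reaching 24 requires tax_rate = -5/3, not an integer.
Intervening on subsidy: with other inputs at their observed values, trade_balance = 8*subsidy - 40. Solving for 24 gives subsidy = 8, within [-3, 10].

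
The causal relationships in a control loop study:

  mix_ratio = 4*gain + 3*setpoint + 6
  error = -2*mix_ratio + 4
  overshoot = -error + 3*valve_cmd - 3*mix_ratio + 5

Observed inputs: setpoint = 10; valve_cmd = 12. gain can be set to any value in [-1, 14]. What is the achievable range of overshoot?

-55 to 5

Substituting into the mix_ratio equation gives mix_ratio = 4*gain + 36.
So error = -8*gain - 68.
Substituting into the overshoot equation gives overshoot = -4*gain + 1.
Linear in gain, so extremes are at the endpoints: gain = -1 gives overshoot = 5; gain = 14 gives overshoot = -55.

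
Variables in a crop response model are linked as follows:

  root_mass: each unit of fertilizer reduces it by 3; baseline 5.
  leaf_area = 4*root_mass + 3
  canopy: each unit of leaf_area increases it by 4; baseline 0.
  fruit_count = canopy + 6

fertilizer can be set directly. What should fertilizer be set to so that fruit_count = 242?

fertilizer = -3

Substituting into the leaf_area equation gives leaf_area = -12*fertilizer + 23.
Substituting into the canopy equation gives canopy = -48*fertilizer + 92.
Substituting into the fruit_count equation gives fruit_count = -48*fertilizer + 98.
Solve -48*fertilizer + 98 = 242: fertilizer = (242 - 98) / -48 = -3.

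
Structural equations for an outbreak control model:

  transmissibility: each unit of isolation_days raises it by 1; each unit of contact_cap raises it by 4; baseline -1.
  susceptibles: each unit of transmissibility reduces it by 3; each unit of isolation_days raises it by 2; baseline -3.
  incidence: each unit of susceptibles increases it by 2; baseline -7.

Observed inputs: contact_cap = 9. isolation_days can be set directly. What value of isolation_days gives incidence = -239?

isolation_days = 8

Substituting into the transmissibility equation gives transmissibility = isolation_days + 35.
This gives susceptibles = -isolation_days - 108.
This gives incidence = -2*isolation_days - 223.
Solve -2*isolation_days - 223 = -239: isolation_days = (-239 + 223) / -2 = 8.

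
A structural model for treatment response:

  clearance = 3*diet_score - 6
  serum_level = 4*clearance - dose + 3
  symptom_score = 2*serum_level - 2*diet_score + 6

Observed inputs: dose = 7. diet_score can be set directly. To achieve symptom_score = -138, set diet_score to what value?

Substituting into the serum_level equation gives serum_level = 12*diet_score - 28.
Substituting into the symptom_score equation gives symptom_score = 22*diet_score - 50.
Solve 22*diet_score - 50 = -138: diet_score = (-138 + 50) / 22 = -4.

diet_score = -4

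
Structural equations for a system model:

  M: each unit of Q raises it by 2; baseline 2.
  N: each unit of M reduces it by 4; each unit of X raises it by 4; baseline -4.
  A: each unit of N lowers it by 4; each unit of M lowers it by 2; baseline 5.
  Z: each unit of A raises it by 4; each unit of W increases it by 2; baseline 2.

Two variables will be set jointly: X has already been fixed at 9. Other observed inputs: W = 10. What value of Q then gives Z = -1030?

With X held at 9:
Substituting into the N equation gives N = -8*Q + 24.
Substituting into the A equation gives A = 28*Q - 95.
Z becomes 112*Q - 358.
Solve 112*Q - 358 = -1030: Q = (-1030 + 358) / 112 = -6.

Q = -6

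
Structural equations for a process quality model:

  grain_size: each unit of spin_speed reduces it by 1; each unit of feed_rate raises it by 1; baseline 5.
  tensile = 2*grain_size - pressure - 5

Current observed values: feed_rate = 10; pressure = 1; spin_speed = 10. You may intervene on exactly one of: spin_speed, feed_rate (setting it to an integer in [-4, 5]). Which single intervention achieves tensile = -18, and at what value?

Intervening on spin_speed: tensile = -2*spin_speed + 24. Reaching -18 requires spin_speed = 21, outside [-4, 5].
Intervening on feed_rate: with other inputs at their observed values, tensile = 2*feed_rate - 16. Solving for -18 gives feed_rate = -1, within [-4, 5].

set feed_rate = -1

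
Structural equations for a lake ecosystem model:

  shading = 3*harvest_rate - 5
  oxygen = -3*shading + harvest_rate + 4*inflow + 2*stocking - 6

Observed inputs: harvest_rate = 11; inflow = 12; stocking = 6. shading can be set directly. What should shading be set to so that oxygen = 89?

shading = -8

Intervening on shading fixes its value directly, overriding its dependence on harvest_rate.
Substituting into the oxygen equation gives oxygen = -3*shading + 65.
Solve -3*shading + 65 = 89: shading = (89 - 65) / -3 = -8.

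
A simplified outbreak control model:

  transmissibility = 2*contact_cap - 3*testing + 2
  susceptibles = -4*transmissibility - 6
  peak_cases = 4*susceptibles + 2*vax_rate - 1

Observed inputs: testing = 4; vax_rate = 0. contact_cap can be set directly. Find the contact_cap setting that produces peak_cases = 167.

contact_cap = -1

Substituting into the transmissibility equation gives transmissibility = 2*contact_cap - 10.
This gives susceptibles = -8*contact_cap + 34.
Substituting into the peak_cases equation gives peak_cases = -32*contact_cap + 135.
Solve -32*contact_cap + 135 = 167: contact_cap = (167 - 135) / -32 = -1.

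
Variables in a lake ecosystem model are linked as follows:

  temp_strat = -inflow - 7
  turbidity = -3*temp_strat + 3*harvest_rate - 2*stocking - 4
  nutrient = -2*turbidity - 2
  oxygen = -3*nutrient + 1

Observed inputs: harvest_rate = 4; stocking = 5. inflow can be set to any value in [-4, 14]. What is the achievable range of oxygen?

49 to 373

Substituting into the turbidity equation gives turbidity = 3*inflow + 19.
Substituting into the nutrient equation gives nutrient = -6*inflow - 40.
Substituting into the oxygen equation gives oxygen = 18*inflow + 121.
Linear in inflow, so extremes are at the endpoints: inflow = -4 gives oxygen = 49; inflow = 14 gives oxygen = 373.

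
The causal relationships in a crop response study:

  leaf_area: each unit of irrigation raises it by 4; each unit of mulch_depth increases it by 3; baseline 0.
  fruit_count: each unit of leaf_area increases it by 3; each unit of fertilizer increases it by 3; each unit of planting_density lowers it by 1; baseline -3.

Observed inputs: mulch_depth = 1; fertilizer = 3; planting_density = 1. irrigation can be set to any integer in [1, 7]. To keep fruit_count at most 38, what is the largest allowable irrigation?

irrigation = 2

Substituting into the leaf_area equation gives leaf_area = 4*irrigation + 3.
fruit_count becomes 12*irrigation + 14.
Require 12*irrigation + 14 ≤ 38, so irrigation ≤ 2.
The largest integer in [1, 7] satisfying this is 2.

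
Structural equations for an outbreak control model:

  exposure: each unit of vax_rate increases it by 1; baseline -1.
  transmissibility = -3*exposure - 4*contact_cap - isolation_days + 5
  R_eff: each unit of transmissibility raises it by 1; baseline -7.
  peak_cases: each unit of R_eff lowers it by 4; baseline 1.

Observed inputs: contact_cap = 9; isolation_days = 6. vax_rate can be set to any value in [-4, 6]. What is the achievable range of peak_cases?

117 to 237

Substituting into the transmissibility equation gives transmissibility = -3*vax_rate - 34.
R_eff becomes -3*vax_rate - 41.
Substituting into the peak_cases equation gives peak_cases = 12*vax_rate + 165.
Linear in vax_rate, so extremes are at the endpoints: vax_rate = -4 gives peak_cases = 117; vax_rate = 6 gives peak_cases = 237.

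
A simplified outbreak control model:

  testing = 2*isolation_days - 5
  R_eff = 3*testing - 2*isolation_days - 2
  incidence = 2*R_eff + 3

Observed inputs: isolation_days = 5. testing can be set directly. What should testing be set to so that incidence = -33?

testing = -2

Intervening on testing fixes its value directly, overriding its dependence on isolation_days.
Substituting into the R_eff equation gives R_eff = 3*testing - 12.
incidence becomes 6*testing - 21.
Solve 6*testing - 21 = -33: testing = (-33 + 21) / 6 = -2.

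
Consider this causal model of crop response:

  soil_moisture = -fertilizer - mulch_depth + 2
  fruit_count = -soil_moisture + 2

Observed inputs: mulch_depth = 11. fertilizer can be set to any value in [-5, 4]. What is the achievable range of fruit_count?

Substituting into the soil_moisture equation gives soil_moisture = -fertilizer - 9.
Substituting into the fruit_count equation gives fruit_count = fertilizer + 11.
Linear in fertilizer, so extremes are at the endpoints: fertilizer = -5 gives fruit_count = 6; fertilizer = 4 gives fruit_count = 15.

6 to 15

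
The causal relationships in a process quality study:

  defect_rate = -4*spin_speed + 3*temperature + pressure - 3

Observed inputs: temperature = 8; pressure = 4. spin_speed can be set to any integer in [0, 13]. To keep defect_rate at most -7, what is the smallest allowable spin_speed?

Substituting into the defect_rate equation gives defect_rate = -4*spin_speed + 25.
Require -4*spin_speed + 25 ≤ -7, so spin_speed ≥ 8.
The smallest integer in [0, 13] satisfying this is 8.

spin_speed = 8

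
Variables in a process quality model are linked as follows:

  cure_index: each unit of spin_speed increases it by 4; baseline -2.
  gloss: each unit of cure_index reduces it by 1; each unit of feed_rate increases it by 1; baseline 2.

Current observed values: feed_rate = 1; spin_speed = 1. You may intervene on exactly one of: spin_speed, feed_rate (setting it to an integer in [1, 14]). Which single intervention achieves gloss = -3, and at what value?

set spin_speed = 2

Intervening on spin_speed: with other inputs at their observed values, gloss = -4*spin_speed + 5. Solving for -3 gives spin_speed = 2, within [1, 14].
Intervening on feed_rate: gloss = feed_rate. Reaching -3 requires feed_rate = -3, outside [1, 14].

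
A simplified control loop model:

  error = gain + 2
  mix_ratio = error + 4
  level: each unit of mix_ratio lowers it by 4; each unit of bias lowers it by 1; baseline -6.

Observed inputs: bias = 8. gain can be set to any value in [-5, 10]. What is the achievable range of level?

-78 to -18

Substituting into the mix_ratio equation gives mix_ratio = gain + 6.
This gives level = -4*gain - 38.
Linear in gain, so extremes are at the endpoints: gain = -5 gives level = -18; gain = 10 gives level = -78.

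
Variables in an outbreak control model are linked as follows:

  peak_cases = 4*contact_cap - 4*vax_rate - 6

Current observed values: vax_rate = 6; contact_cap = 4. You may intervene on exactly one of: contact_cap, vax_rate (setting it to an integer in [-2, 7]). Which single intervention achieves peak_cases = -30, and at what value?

set contact_cap = 0

Intervening on contact_cap: with other inputs at their observed values, peak_cases = 4*contact_cap - 30. Solving for -30 gives contact_cap = 0, within [-2, 7].
Intervening on vax_rate: peak_cases = -4*vax_rate + 10. Reaching -30 requires vax_rate = 10, outside [-2, 7].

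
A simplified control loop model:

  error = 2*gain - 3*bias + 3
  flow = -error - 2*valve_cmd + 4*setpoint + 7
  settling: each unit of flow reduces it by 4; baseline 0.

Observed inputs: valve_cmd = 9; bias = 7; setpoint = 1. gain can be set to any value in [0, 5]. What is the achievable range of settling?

Substituting into the error equation gives error = 2*gain - 18.
So flow = -2*gain + 11.
Substituting into the settling equation gives settling = 8*gain - 44.
Linear in gain, so extremes are at the endpoints: gain = 0 gives settling = -44; gain = 5 gives settling = -4.

-44 to -4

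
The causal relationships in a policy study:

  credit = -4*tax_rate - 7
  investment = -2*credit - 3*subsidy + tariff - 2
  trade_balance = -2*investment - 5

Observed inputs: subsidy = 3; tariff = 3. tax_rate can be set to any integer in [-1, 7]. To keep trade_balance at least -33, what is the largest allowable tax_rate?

Substituting into the investment equation gives investment = 8*tax_rate + 6.
So trade_balance = -16*tax_rate - 17.
Require -16*tax_rate - 17 ≥ -33, so tax_rate ≤ 1.
The largest integer in [-1, 7] satisfying this is 1.

tax_rate = 1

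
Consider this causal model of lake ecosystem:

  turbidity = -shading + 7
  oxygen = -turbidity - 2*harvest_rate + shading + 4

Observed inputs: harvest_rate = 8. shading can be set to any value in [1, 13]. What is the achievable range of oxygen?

-17 to 7

Substituting into the oxygen equation gives oxygen = 2*shading - 19.
Linear in shading, so extremes are at the endpoints: shading = 1 gives oxygen = -17; shading = 13 gives oxygen = 7.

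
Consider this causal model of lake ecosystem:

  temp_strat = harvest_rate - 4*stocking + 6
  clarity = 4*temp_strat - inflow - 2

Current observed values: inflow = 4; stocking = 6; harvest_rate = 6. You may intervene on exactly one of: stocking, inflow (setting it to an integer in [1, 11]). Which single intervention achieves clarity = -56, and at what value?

Intervening on stocking: clarity = -16*stocking + 42. Reaching -56 requires stocking = 49/8, not an integer.
Intervening on inflow: with other inputs at their observed values, clarity = -inflow - 50. Solving for -56 gives inflow = 6, within [1, 11].

set inflow = 6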